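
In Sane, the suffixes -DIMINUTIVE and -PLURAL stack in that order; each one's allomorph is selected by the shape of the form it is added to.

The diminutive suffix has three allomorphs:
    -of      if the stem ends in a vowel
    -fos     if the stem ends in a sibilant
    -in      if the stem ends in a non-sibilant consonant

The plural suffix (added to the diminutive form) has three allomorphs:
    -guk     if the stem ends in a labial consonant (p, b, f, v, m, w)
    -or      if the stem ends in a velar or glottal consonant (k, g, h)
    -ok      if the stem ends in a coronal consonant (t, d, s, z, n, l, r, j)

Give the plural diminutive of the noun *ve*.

veofguk

The final sound of *ve* is /e/, which is a vowel, so the diminutive suffix is -of, giving *veof*.
The diminutive form *veof*: final consonant = /f/, labial → -guk → *veofguk*.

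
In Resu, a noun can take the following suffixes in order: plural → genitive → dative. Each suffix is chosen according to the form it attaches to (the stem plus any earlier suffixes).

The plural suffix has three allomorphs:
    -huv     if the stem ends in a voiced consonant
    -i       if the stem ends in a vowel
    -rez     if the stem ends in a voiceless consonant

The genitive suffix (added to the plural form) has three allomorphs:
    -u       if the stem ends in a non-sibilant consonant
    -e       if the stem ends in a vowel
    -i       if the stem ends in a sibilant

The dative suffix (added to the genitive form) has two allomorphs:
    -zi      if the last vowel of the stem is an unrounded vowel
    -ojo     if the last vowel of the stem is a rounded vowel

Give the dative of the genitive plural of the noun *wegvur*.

The final sound of *wegvur* is /r/, which is a voiced consonant, so the plural suffix is -huv, giving *wegvurhuv*.
The plural form *wegvurhuv*: final sound = /v/, a non-sibilant consonant → -u → *wegvurhuvu*.
Since the last vowel of the genitive form *wegvurhuvu* is /u/ (a rounded vowel), it takes -ojo, giving *wegvurhuvuojo*.

wegvurhuvuojo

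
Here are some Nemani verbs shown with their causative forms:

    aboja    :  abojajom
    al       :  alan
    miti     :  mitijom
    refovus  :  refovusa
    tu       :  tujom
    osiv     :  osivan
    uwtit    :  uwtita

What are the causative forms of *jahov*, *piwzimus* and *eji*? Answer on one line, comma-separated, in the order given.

jahovan, piwzimusa, ejijom

The suffix is conditioned by the final sound: -a when the stem ends in a voiceless consonant (*refovus*, *uwtit*); -an when the stem ends in a voiced consonant (*al*, *osiv*); -jom when the stem ends in a vowel (*aboja*, *miti*, *tu*).
*jahov* — final sound /v/ (a voiced consonant) → -an → *jahovan*.
*piwzimus*: final sound = /s/, a voiceless consonant → -a → *piwzimusa*.
Since the final sound of *eji* is /i/ (a vowel), it takes -jom, giving *ejijom*.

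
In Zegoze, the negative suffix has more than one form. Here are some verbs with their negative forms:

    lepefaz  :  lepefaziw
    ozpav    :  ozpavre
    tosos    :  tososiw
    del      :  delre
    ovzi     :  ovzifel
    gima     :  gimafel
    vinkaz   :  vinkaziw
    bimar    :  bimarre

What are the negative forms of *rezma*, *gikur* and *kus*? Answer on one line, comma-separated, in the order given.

The pattern is sibilance of the final sound: -iw when the stem ends in a sibilant (*lepefaz*, *tosos*, *vinkaz*); -re when the stem ends in a non-sibilant consonant (*ozpav*, *del*, *bimar*); -fel when the stem ends in a vowel (*ovzi*, *gima*).
*rezma* — final sound /a/ (a vowel) → -fel → *rezmafel*.
Since the final sound of *gikur* is /r/ (a non-sibilant consonant), it takes -re, giving *gikurre*.
*kus* — final sound /s/ (a sibilant) → -iw → *kusiw*.

rezmafel, gikurre, kusiw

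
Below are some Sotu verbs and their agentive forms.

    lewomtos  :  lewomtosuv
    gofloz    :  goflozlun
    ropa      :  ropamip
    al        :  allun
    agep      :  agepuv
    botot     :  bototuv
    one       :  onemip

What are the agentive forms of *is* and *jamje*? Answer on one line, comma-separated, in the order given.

isuv, jamjemip

The alternation tracks the final sound of the stem — -uv when the stem ends in a voiceless consonant (*lewomtos*, *agep*, *botot*); -lun when the stem ends in a voiced consonant (*gofloz*, *al*); -mip when the stem ends in a vowel (*ropa*, *one*).
The final sound of *is* is /s/, which is a voiceless consonant, so the suffix is -uv, giving *isuv*.
The final sound of *jamje* is /e/, which is a vowel, so the suffix is -mip, giving *jamjemip*.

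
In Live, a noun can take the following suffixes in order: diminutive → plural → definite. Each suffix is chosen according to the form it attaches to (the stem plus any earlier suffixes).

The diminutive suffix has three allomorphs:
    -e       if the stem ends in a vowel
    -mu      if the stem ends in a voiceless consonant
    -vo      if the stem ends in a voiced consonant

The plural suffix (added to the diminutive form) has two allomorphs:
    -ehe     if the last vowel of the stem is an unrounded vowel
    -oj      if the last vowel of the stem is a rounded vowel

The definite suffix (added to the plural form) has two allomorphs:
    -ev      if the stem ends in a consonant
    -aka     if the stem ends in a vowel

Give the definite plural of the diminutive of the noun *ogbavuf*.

The final sound of *ogbavuf* is /f/, which is a voiceless consonant, so the diminutive suffix is -mu, giving *ogbavufmu*.
The diminutive form *ogbavufmu*: last vowel = /u/, a rounded vowel → -oj → *ogbavufmuoj*.
The plural form *ogbavufmuoj*: final sound = /j/, a consonant → -ev → *ogbavufmuojev*.

ogbavufmuojev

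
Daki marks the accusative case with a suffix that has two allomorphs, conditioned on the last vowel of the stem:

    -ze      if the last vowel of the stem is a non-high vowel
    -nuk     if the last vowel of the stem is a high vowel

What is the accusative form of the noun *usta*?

ustaze

*usta*: last vowel = /a/, a non-high vowel → -ze → *ustaze*.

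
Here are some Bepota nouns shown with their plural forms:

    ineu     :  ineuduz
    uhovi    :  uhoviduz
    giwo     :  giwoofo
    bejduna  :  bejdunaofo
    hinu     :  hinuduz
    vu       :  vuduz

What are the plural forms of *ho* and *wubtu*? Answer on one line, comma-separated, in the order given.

The alternation tracks the last vowel of the stem — -duz when the last vowel of the stem is a high vowel (*ineu*, *uhovi*, *hinu*, *vu*); -ofo when the last vowel of the stem is a non-high vowel (*giwo*, *bejduna*).
The last vowel of *ho* is /o/, which is a non-high vowel, so the suffix is -ofo, giving *hoofo*.
The last vowel of *wubtu* is /u/, which is a high vowel, so the suffix is -duz, giving *wubtuduz*.

hoofo, wubtuduz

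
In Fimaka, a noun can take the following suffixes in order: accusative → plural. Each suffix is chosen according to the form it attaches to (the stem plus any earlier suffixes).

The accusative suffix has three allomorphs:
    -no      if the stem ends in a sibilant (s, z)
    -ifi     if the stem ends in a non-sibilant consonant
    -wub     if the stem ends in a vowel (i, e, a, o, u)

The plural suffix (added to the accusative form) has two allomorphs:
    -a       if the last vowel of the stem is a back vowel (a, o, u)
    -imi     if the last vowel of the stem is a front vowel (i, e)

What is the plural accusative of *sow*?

The final sound of *sow* is /w/, which is a non-sibilant consonant, so the accusative suffix is -ifi, giving *sowifi*.
The last vowel of the accusative form *sowifi* is /i/, which is a front vowel, so the plural suffix is -imi, giving *sowifiimi*.

sowifiimi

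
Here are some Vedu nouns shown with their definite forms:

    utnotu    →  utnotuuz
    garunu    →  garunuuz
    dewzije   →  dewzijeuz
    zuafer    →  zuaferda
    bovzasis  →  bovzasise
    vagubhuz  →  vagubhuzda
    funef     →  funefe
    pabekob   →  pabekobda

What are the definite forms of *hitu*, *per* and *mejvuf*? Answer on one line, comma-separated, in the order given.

hituuz, perda, mejvufe

The pattern is voicing of the final sound: -e when the stem ends in a voiceless consonant (*bovzasis*, *funef*); -da when the stem ends in a voiced consonant (*zuafer*, *vagubhuz*, *pabekob*); -uz when the stem ends in a vowel (*utnotu*, *garunu*, *dewzije*).
Since the final sound of *hitu* is /u/ (a vowel), it takes -uz, giving *hituuz*.
*per*: final sound = /r/, a voiced consonant → -da → *perda*.
The final sound of *mejvuf* is /f/, which is a voiceless consonant, so the suffix is -e, giving *mejvufe*.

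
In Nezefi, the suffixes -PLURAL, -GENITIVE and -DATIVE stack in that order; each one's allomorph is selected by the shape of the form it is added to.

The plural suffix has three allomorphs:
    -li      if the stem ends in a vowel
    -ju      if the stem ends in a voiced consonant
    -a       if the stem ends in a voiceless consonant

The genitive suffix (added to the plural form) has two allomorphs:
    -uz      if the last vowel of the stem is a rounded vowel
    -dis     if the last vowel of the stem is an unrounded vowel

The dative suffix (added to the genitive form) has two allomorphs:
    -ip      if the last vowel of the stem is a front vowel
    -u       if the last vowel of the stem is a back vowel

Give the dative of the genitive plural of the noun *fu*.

fulidisip

*fu*: final sound = /u/, a vowel → -li → *fuli*.
The plural form *fuli* — last vowel /i/ (an unrounded vowel) → -dis → *fulidis*.
The genitive form *fulidis* — last vowel /i/ (a front vowel) → -ip → *fulidisip*.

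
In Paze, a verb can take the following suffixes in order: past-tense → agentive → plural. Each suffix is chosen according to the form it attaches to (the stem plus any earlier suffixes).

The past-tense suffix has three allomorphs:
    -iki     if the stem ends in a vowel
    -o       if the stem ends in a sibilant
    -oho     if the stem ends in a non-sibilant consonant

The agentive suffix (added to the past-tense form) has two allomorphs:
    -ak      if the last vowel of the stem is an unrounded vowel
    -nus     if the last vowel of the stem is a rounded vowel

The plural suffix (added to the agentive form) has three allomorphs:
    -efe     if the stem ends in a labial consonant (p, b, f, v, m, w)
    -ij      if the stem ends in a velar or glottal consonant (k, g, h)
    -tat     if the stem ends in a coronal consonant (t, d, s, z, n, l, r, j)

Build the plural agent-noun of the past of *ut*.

utohonustat

The final sound of *ut* is /t/, which is a non-sibilant consonant, so the past-tense suffix is -oho, giving *utoho*.
The past-tense form *utoho*: last vowel = /o/, a rounded vowel → -nus → *utohonus*.
The agentive form *utohonus* — final consonant /s/ (coronal) → -tat → *utohonustat*.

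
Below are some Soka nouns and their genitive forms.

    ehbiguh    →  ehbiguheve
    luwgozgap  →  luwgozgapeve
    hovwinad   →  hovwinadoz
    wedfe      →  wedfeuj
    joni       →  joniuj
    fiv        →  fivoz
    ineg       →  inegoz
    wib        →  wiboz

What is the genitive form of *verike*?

verikeuj

The pattern is voicing of the final sound: -eve when the stem ends in a voiceless consonant (*ehbiguh*, *luwgozgap*); -oz when the stem ends in a voiced consonant (*hovwinad*, *fiv*, *ineg*, *wib*); -uj when the stem ends in a vowel (*wedfe*, *joni*).
*verike*: final sound = /e/, a vowel → -uj → *verikeuj*.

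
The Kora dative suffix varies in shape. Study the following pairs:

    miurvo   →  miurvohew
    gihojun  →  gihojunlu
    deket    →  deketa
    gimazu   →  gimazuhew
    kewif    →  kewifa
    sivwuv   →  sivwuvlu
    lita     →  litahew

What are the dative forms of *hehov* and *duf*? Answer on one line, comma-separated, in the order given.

hehovlu, dufa

The pattern is voicing of the final sound: -a when the stem ends in a voiceless consonant (*deket*, *kewif*); -lu when the stem ends in a voiced consonant (*gihojun*, *sivwuv*); -hew when the stem ends in a vowel (*miurvo*, *gimazu*, *lita*).
*hehov* — final sound /v/ (a voiced consonant) → -lu → *hehovlu*.
The final sound of *duf* is /f/, which is a voiceless consonant, so the suffix is -a, giving *dufa*.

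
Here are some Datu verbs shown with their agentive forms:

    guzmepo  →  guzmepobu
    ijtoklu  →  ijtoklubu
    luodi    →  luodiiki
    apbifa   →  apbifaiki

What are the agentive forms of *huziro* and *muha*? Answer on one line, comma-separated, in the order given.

Looking at the last vowel of each stem: -bu when the last vowel of the stem is a rounded vowel (*guzmepo*, *ijtoklu*); -iki when the last vowel of the stem is an unrounded vowel (*luodi*, *apbifa*).
*huziro* — last vowel /o/ (a rounded vowel) → -bu → *huzirobu*.
Since the last vowel of *muha* is /a/ (an unrounded vowel), it takes -iki, giving *muhaiki*.

huzirobu, muhaiki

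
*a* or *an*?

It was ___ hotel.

a

The indefinite article is chosen by the initial *sound* of the following word, not its spelling.
*hotel* begins with the sound /h/ (h is pronounced) — a consonant sound.
So the article is *a*: It was a hotel.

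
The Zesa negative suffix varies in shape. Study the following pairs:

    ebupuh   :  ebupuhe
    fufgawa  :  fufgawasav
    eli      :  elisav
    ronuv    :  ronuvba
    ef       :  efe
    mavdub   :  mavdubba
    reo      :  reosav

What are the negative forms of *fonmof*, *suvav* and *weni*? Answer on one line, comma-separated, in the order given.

fonmofe, suvavba, wenisav

Looking at the final sound of each stem: -e when the stem ends in a voiceless consonant (*ebupuh*, *ef*); -ba when the stem ends in a voiced consonant (*ronuv*, *mavdub*); -sav when the stem ends in a vowel (*fufgawa*, *eli*, *reo*).
*fonmof* — final sound /f/ (a voiceless consonant) → -e → *fonmofe*.
*suvav*: final sound = /v/, a voiced consonant → -ba → *suvavba*.
Since the final sound of *weni* is /i/ (a vowel), it takes -sav, giving *wenisav*.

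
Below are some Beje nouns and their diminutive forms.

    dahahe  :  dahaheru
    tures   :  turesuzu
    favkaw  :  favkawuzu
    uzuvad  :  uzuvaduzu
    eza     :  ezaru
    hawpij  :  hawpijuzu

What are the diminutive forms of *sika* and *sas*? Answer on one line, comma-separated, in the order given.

The pattern is consonant vs. vowel: -uzu when the stem ends in a consonant (*tures*, *favkaw*, *uzuvad*, *hawpij*); -ru when the stem ends in a vowel (*dahahe*, *eza*).
*sika* — final sound /a/ (a vowel) → -ru → *sikaru*.
*sas* — final sound /s/ (a consonant) → -uzu → *sasuzu*.

sikaru, sasuzu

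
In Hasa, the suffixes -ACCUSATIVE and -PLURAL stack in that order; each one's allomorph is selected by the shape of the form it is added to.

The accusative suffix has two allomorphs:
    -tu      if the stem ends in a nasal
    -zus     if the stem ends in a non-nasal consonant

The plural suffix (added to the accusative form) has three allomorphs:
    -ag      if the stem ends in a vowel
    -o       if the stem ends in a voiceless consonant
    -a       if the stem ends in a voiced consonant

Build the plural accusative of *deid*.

deidzuso

Since the final consonant of *deid* is /d/ (non-nasal), it takes -zus, giving *deidzus*.
The accusative form *deidzus*: final sound = /s/, a voiceless consonant → -o → *deidzuso*.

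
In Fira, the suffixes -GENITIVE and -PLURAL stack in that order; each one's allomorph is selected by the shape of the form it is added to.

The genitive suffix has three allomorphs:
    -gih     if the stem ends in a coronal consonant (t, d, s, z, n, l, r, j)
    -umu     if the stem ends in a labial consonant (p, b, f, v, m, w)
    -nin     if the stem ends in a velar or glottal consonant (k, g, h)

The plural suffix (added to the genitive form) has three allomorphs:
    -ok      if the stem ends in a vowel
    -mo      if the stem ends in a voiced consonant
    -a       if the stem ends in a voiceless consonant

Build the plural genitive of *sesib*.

sesibumuok

*sesib* — final consonant /b/ (labial) → -umu → *sesibumu*.
The genitive form *sesibumu* — final sound /u/ (a vowel) → -ok → *sesibumuok*.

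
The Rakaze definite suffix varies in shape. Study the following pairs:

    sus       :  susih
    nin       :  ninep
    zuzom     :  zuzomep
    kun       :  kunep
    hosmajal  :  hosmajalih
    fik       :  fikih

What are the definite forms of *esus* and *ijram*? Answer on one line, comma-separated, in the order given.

esusih, ijramep

The suffix is conditioned by the final consonant: -ep when the stem ends in a nasal (*nin*, *zuzom*, *kun*); -ih when the stem ends in a non-nasal consonant (*sus*, *hosmajal*, *fik*).
The final consonant of *esus* is /s/, which is non-nasal, so the suffix is -ih, giving *esusih*.
*ijram*: final consonant = /m/, a nasal → -ep → *ijramep*.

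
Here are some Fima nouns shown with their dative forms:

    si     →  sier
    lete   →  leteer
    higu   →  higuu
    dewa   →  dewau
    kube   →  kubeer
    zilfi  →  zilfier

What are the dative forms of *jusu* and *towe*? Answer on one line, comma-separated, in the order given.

jusuu, toweer

The alternation tracks the last vowel of the stem — -er when the last vowel of the stem is a front vowel (*si*, *lete*, *kube*, *zilfi*); -u when the last vowel of the stem is a back vowel (*higu*, *dewa*).
Since the last vowel of *jusu* is /u/ (a back vowel), it takes -u, giving *jusuu*.
*towe* — last vowel /e/ (a front vowel) → -er → *toweer*.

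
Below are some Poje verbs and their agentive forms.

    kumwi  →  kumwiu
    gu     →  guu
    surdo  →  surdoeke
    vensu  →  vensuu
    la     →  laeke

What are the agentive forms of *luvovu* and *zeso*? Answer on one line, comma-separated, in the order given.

The pattern is height harmony: -u when the last vowel of the stem is a high vowel (*kumwi*, *gu*, *vensu*); -eke when the last vowel of the stem is a non-high vowel (*surdo*, *la*).
*luvovu*: last vowel = /u/, a high vowel → -u → *luvovuu*.
*zeso* — last vowel /o/ (a non-high vowel) → -eke → *zesoeke*.

luvovuu, zesoeke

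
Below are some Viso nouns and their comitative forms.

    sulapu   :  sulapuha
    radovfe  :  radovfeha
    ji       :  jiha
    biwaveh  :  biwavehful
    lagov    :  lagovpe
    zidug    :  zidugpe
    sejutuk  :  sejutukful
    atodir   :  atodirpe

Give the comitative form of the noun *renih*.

renihful

The suffix is conditioned by the final sound: -ful when the stem ends in a voiceless consonant (*biwaveh*, *sejutuk*); -pe when the stem ends in a voiced consonant (*lagov*, *zidug*, *atodir*); -ha when the stem ends in a vowel (*sulapu*, *radovfe*, *ji*).
The final sound of *renih* is /h/, which is a voiceless consonant, so the suffix is -ful, giving *renihful*.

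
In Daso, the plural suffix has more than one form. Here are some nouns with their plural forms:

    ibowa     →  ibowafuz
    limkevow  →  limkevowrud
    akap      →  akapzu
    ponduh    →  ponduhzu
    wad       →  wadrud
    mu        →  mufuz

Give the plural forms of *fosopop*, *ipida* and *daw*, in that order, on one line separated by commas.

The suffix is conditioned by the final sound: -zu when the stem ends in a voiceless consonant (*akap*, *ponduh*); -rud when the stem ends in a voiced consonant (*limkevow*, *wad*); -fuz when the stem ends in a vowel (*ibowa*, *mu*).
The final sound of *fosopop* is /p/, which is a voiceless consonant, so the suffix is -zu, giving *fosopopzu*.
*ipida* — final sound /a/ (a vowel) → -fuz → *ipidafuz*.
*daw*: final sound = /w/, a voiced consonant → -rud → *dawrud*.

fosopopzu, ipidafuz, dawrud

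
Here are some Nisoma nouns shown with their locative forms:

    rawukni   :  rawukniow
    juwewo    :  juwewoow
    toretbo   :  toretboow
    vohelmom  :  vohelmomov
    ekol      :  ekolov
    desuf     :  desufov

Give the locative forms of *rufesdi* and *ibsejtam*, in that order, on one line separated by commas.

rufesdiow, ibsejtamov

Looking at the final sound of each stem: -ov when the stem ends in a consonant (*vohelmom*, *ekol*, *desuf*); -ow when the stem ends in a vowel (*rawukni*, *juwewo*, *toretbo*).
The final sound of *rufesdi* is /i/, which is a vowel, so the suffix is -ow, giving *rufesdiow*.
The final sound of *ibsejtam* is /m/, which is a consonant, so the suffix is -ov, giving *ibsejtamov*.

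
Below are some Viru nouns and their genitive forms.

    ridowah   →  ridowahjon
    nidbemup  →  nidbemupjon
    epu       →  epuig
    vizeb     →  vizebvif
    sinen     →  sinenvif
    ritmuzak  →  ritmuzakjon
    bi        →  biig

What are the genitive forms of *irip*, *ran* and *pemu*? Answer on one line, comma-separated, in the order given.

iripjon, ranvif, pemuig

Looking at the final sound of each stem: -jon when the stem ends in a voiceless consonant (*ridowah*, *nidbemup*, *ritmuzak*); -vif when the stem ends in a voiced consonant (*vizeb*, *sinen*); -ig when the stem ends in a vowel (*epu*, *bi*).
*irip* — final sound /p/ (a voiceless consonant) → -jon → *iripjon*.
Since the final sound of *ran* is /n/ (a voiced consonant), it takes -vif, giving *ranvif*.
*pemu*: final sound = /u/, a vowel → -ig → *pemuig*.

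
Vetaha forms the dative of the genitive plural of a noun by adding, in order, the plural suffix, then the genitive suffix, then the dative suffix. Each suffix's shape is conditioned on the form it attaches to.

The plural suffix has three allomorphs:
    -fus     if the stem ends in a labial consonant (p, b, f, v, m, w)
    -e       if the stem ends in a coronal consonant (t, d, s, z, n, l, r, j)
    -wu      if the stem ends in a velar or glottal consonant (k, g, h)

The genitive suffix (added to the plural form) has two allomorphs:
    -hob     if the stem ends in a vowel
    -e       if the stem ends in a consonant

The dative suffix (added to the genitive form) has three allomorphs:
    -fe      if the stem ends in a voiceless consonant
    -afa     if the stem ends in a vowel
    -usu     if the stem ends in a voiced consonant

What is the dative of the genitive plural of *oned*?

onedehobusu

Since the final consonant of *oned* is /d/ (coronal), it takes -e, giving *onede*.
The plural form *onede* — final sound /e/ (a vowel) → -hob → *onedehob*.
The final sound of the genitive form *onedehob* is /b/, which is a voiced consonant, so the dative suffix is -usu, giving *onedehobusu*.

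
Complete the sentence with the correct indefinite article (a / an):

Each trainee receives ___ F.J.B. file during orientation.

The indefinite article is chosen by the initial *sound* of the following word, not its spelling.
The initialism *F.J.B.* is read letter by letter; the first letter, F, is pronounced /ɛf/, which begins with a vowel sound.
So the article is *an*: Each trainee receives an F.J.B. file during orientation.

an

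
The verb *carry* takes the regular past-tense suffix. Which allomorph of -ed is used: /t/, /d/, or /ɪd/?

The stem *carry* ends in a voiced sound other than /d/.
The -ed suffix is realized as /ɪd/ after /t, d/; as /t/ after other voiceless consonants; and as /d/ after other voiced sounds.
So -ed on *carry* is pronounced /d/.

/d/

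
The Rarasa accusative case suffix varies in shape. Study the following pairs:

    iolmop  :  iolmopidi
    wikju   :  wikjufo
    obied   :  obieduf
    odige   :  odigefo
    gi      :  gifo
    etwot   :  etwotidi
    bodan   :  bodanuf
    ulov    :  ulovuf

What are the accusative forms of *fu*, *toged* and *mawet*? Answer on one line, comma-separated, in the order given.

fufo, togeduf, mawetidi

The pattern is voicing of the final sound: -idi when the stem ends in a voiceless consonant (*iolmop*, *etwot*); -uf when the stem ends in a voiced consonant (*obied*, *bodan*, *ulov*); -fo when the stem ends in a vowel (*wikju*, *odige*, *gi*).
Since the final sound of *fu* is /u/ (a vowel), it takes -fo, giving *fufo*.
*toged*: final sound = /d/, a voiced consonant → -uf → *togeduf*.
*mawet* — final sound /t/ (a voiceless consonant) → -idi → *mawetidi*.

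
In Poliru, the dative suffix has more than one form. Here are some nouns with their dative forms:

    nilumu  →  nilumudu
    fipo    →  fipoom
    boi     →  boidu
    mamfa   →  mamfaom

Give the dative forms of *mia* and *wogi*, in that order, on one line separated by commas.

miaom, wogidu

The pattern is height harmony: -du when the last vowel of the stem is a high vowel (*nilumu*, *boi*); -om when the last vowel of the stem is a non-high vowel (*fipo*, *mamfa*).
The last vowel of *mia* is /a/, which is a non-high vowel, so the suffix is -om, giving *miaom*.
The last vowel of *wogi* is /i/, which is a high vowel, so the suffix is -du, giving *wogidu*.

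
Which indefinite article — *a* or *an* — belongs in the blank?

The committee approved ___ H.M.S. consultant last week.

The indefinite article is chosen by the initial *sound* of the following word, not its spelling.
The initialism *H.M.S.* is read letter by letter; the first letter, H, is pronounced /eɪtʃ/, which begins with a vowel sound.
So the article is *an*: The committee approved an H.M.S. consultant last week.

an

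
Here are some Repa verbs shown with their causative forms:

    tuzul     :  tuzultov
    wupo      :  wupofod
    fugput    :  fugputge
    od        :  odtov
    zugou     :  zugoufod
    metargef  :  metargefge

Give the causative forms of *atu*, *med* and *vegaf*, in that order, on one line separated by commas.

atufod, medtov, vegafge

The pattern is voicing of the final sound: -ge when the stem ends in a voiceless consonant (*fugput*, *metargef*); -tov when the stem ends in a voiced consonant (*tuzul*, *od*); -fod when the stem ends in a vowel (*wupo*, *zugou*).
Since the final sound of *atu* is /u/ (a vowel), it takes -fod, giving *atufod*.
*med* — final sound /d/ (a voiced consonant) → -tov → *medtov*.
*vegaf* — final sound /f/ (a voiceless consonant) → -ge → *vegafge*.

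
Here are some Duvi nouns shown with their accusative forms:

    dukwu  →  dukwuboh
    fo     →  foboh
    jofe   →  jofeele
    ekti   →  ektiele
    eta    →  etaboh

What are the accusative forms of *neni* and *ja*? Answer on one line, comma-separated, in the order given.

The pattern is front/back vowel harmony: -ele when the last vowel of the stem is a front vowel (*jofe*, *ekti*); -boh when the last vowel of the stem is a back vowel (*dukwu*, *fo*, *eta*).
*neni*: last vowel = /i/, a front vowel → -ele → *neniele*.
*ja* — last vowel /a/ (a back vowel) → -boh → *jaboh*.

neniele, jaboh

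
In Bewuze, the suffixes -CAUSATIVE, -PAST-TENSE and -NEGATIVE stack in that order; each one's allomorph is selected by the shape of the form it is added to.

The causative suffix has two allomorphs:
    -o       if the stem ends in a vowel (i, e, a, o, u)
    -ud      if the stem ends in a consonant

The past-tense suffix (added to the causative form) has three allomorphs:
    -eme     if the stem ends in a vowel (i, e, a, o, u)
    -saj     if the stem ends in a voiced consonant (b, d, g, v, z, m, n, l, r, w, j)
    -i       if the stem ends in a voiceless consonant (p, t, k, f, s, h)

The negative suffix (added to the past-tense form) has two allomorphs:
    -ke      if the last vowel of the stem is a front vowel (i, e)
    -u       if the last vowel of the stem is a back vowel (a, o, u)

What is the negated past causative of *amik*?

*amik* — final sound /k/ (a consonant) → -ud → *amikud*.
The causative form *amikud*: final sound = /d/, a voiced consonant → -saj → *amikudsaj*.
The last vowel of the past-tense form *amikudsaj* is /a/, which is a back vowel, so the negative suffix is -u, giving *amikudsaju*.

amikudsaju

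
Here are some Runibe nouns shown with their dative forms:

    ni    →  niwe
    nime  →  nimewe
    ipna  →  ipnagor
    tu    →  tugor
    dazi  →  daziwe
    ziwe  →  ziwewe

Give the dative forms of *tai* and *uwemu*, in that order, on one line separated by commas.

The pattern is front/back vowel harmony: -we when the last vowel of the stem is a front vowel (*ni*, *nime*, *dazi*, *ziwe*); -gor when the last vowel of the stem is a back vowel (*ipna*, *tu*).
*tai* — last vowel /i/ (a front vowel) → -we → *taiwe*.
*uwemu* — last vowel /u/ (a back vowel) → -gor → *uwemugor*.

taiwe, uwemugor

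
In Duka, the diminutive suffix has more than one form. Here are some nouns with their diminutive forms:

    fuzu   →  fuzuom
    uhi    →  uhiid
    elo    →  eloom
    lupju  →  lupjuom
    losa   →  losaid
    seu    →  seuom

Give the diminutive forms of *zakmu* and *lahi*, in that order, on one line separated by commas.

zakmuom, lahiid

Looking at the last vowel of each stem: -om when the last vowel of the stem is a rounded vowel (*fuzu*, *elo*, *lupju*, *seu*); -id when the last vowel of the stem is an unrounded vowel (*uhi*, *losa*).
The last vowel of *zakmu* is /u/, which is a rounded vowel, so the suffix is -om, giving *zakmuom*.
Since the last vowel of *lahi* is /i/ (an unrounded vowel), it takes -id, giving *lahiid*.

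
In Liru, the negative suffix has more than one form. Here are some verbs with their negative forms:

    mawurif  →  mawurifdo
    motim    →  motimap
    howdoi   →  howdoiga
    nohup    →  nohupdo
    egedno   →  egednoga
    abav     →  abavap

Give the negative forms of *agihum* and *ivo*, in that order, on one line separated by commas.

agihumap, ivoga

The alternation tracks the final sound of the stem — -do when the stem ends in a voiceless consonant (*mawurif*, *nohup*); -ap when the stem ends in a voiced consonant (*motim*, *abav*); -ga when the stem ends in a vowel (*howdoi*, *egedno*).
*agihum* — final sound /m/ (a voiced consonant) → -ap → *agihumap*.
*ivo* — final sound /o/ (a vowel) → -ga → *ivoga*.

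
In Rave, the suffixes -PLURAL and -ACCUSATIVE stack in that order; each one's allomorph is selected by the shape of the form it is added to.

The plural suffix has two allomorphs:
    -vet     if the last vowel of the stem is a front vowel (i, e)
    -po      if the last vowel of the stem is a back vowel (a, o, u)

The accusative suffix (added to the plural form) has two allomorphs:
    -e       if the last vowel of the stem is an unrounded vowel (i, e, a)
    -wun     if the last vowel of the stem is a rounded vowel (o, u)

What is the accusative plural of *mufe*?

Since the last vowel of *mufe* is /e/ (a front vowel), it takes -vet, giving *mufevet*.
The last vowel of the plural form *mufevet* is /e/, which is an unrounded vowel, so the accusative suffix is -e, giving *mufevete*.

mufevete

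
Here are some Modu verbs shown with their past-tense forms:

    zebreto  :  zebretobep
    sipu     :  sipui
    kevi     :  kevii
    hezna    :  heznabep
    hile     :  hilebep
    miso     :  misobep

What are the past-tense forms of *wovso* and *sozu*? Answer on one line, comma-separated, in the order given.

The alternation tracks the last vowel of the stem — -i when the last vowel of the stem is a high vowel (*sipu*, *kevi*); -bep when the last vowel of the stem is a non-high vowel (*zebreto*, *hezna*, *hile*, *miso*).
*wovso* — last vowel /o/ (a non-high vowel) → -bep → *wovsobep*.
Since the last vowel of *sozu* is /u/ (a high vowel), it takes -i, giving *sozui*.

wovsobep, sozui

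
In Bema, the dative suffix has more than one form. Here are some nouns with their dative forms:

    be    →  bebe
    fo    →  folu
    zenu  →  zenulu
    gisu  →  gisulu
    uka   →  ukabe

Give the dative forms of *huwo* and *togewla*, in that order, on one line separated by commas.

huwolu, togewlabe

The suffix is conditioned by the last vowel: -lu when the last vowel of the stem is a rounded vowel (*fo*, *zenu*, *gisu*); -be when the last vowel of the stem is an unrounded vowel (*be*, *uka*).
The last vowel of *huwo* is /o/, which is a rounded vowel, so the suffix is -lu, giving *huwolu*.
*togewla* — last vowel /a/ (an unrounded vowel) → -be → *togewlabe*.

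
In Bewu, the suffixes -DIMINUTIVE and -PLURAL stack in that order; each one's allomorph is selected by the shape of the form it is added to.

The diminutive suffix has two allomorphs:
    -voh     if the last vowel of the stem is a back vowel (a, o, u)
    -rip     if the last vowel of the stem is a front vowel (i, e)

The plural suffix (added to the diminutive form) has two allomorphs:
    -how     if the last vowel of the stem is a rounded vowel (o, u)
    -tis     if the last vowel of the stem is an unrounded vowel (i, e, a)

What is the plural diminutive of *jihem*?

*jihem*: last vowel = /e/, a front vowel → -rip → *jihemrip*.
The diminutive form *jihemrip* — last vowel /i/ (an unrounded vowel) → -tis → *jihemriptis*.

jihemriptis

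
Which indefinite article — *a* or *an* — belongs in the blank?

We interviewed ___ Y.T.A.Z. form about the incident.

a

The indefinite article is chosen by the initial *sound* of the following word, not its spelling.
The initialism *Y.T.A.Z.* is read letter by letter; the first letter, Y, is pronounced /waɪ/, which begins with a consonant sound.
So the article is *a*: We interviewed a Y.T.A.Z. form about the incident.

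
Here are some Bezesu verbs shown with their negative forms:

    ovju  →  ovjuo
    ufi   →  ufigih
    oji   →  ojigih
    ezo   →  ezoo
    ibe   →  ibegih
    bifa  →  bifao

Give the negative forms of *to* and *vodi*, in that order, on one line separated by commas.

too, vodigih

The pattern is front/back vowel harmony: -gih when the last vowel of the stem is a front vowel (*ufi*, *oji*, *ibe*); -o when the last vowel of the stem is a back vowel (*ovju*, *ezo*, *bifa*).
*to*: last vowel = /o/, a back vowel → -o → *too*.
Since the last vowel of *vodi* is /i/ (a front vowel), it takes -gih, giving *vodigih*.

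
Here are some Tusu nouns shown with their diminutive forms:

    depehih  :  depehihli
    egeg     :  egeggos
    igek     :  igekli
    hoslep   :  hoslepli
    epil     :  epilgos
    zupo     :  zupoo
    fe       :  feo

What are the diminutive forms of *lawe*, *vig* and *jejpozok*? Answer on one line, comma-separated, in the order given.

laweo, viggos, jejpozokli

The pattern is voicing of the final sound: -li when the stem ends in a voiceless consonant (*depehih*, *igek*, *hoslep*); -gos when the stem ends in a voiced consonant (*egeg*, *epil*); -o when the stem ends in a vowel (*zupo*, *fe*).
Since the final sound of *lawe* is /e/ (a vowel), it takes -o, giving *laweo*.
*vig*: final sound = /g/, a voiced consonant → -gos → *viggos*.
The final sound of *jejpozok* is /k/, which is a voiceless consonant, so the suffix is -li, giving *jejpozokli*.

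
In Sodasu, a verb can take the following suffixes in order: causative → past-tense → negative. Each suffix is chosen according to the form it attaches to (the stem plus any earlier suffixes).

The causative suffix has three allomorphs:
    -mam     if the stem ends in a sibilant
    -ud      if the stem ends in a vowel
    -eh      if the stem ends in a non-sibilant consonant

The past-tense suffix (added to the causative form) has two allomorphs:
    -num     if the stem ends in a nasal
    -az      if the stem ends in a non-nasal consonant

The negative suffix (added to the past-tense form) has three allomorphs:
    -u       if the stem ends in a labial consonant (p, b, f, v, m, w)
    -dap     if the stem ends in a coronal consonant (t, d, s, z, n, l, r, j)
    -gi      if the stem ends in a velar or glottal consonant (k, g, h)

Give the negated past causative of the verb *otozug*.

otozugehazdap

*otozug* — final sound /g/ (a non-sibilant consonant) → -eh → *otozugeh*.
The final consonant of the causative form *otozugeh* is /h/, which is non-nasal, so the past-tense suffix is -az, giving *otozugehaz*.
The final consonant of the past-tense form *otozugehaz* is /z/, which is coronal, so the negative suffix is -dap, giving *otozugehazdap*.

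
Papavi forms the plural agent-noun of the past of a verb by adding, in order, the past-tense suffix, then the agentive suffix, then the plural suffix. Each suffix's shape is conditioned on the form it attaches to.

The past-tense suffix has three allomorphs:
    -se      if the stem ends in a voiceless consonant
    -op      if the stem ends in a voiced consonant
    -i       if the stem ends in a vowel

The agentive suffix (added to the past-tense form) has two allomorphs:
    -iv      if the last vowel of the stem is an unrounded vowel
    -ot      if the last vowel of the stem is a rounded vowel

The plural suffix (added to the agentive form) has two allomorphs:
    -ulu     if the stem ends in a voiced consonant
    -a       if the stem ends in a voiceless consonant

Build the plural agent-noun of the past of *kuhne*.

kuhneiivulu

*kuhne* — final sound /e/ (a vowel) → -i → *kuhnei*.
The last vowel of the past-tense form *kuhnei* is /i/, which is an unrounded vowel, so the agentive suffix is -iv, giving *kuhneiiv*.
The agentive form *kuhneiiv*: final consonant = /v/, voiced → -ulu → *kuhneiivulu*.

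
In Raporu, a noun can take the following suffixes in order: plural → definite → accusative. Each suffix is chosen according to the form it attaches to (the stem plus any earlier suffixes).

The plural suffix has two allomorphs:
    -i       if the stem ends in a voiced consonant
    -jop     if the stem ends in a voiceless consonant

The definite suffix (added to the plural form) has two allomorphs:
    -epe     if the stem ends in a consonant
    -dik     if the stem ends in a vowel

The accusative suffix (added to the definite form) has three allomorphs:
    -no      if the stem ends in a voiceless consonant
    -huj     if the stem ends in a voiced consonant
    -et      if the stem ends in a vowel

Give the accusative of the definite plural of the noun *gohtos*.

gohtosjopepeet

*gohtos*: final consonant = /s/, voiceless → -jop → *gohtosjop*.
The plural form *gohtosjop*: final sound = /p/, a consonant → -epe → *gohtosjopepe*.
The definite form *gohtosjopepe* — final sound /e/ (a vowel) → -et → *gohtosjopepeet*.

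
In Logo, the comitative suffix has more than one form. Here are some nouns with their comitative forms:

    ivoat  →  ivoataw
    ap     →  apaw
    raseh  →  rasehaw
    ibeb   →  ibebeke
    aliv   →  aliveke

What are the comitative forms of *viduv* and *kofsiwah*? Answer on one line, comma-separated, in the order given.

viduveke, kofsiwahaw

The alternation tracks the final consonant of the stem — -aw when the stem ends in a voiceless consonant (*ivoat*, *ap*, *raseh*); -eke when the stem ends in a voiced consonant (*ibeb*, *aliv*).
*viduv*: final consonant = /v/, voiced → -eke → *viduveke*.
*kofsiwah* — final consonant /h/ (voiceless) → -aw → *kofsiwahaw*.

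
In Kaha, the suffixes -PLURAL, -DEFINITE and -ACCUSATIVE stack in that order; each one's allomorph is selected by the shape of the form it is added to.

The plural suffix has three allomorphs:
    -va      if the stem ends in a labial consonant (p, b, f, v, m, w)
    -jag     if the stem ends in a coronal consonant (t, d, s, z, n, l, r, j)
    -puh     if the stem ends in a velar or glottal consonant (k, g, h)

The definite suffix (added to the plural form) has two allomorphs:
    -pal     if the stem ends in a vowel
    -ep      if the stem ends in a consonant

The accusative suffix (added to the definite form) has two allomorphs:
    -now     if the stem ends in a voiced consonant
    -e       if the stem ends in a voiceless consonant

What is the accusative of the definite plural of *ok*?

The final consonant of *ok* is /k/, which is velar/glottal, so the plural suffix is -puh, giving *okpuh*.
The plural form *okpuh*: final sound = /h/, a consonant → -ep → *okpuhep*.
The final consonant of the definite form *okpuhep* is /p/, which is voiceless, so the accusative suffix is -e, giving *okpuhepe*.

okpuhepe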